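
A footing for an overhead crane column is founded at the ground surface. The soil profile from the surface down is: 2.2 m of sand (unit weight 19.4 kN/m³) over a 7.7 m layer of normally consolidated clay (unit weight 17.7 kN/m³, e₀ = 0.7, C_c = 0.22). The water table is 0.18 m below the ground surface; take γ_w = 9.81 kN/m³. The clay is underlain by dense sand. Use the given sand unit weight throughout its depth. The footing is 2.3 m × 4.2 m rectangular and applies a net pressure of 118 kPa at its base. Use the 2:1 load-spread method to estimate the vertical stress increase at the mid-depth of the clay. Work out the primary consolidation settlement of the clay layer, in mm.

S_c ≈ 96.6 mm

Mid-depth of clay below the ground surface: z = 2.2 + 7.7/2 = 6.05 m.
Total vertical stress at mid-clay: σ_v = 19.4×2.2 + 17.7×3.85 = 110.82 kPa.
Pore pressure: u = 9.81×(6.05 − 0.18) = 57.585 kPa.
Initial effective stress: σ'_0 = σ_v − u = 110.82 − 57.585 = 53.235 kPa.
Stress increase at mid-clay by the 2:1 spreading method:
Δσ = qBL/((B+z)(L+z)) = 118×2.3×4.2/((2.3+6.05)(4.2+6.05)) = 13.318 kPa
Final effective stress: σ'_f = σ'_0 + Δσ = 53.235 + 13.318 = 66.553 kPa.
Normally consolidated clay, so the full stress increment lies on the virgin compression line:
S_c = C_c·H/(1+e₀)·log₁₀(σ'_f/σ'_0) = 0.22×7.7/(1+0.7)×log₁₀(66.553/53.235)
    = 0.99647 × 0.09697 = 0.09663 m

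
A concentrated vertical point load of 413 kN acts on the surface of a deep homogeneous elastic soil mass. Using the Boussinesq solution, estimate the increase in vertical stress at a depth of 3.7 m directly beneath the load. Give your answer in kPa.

Δσ_z ≈ 14.4 kPa

Boussinesq vertical stress below a point load on an elastic half-space:
Δσ_z = 3P/(2πz²) · [1 + (r/z)²]^(−5/2)
r/z = 0/3.7 = 0; [1+(r/z)²]^(−5/2) = 1.
Δσ_z = 3×413/(2π×3.7²) × 1 = 14.404 × 1 = 14.4 kPa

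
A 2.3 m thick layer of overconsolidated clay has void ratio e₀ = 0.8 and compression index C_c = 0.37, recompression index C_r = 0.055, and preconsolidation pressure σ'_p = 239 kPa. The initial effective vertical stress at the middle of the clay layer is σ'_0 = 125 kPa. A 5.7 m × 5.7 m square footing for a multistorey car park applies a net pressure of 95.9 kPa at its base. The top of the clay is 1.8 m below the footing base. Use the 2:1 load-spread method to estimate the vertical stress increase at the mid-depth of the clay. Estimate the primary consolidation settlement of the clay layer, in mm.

Mid-depth of clay below the footing base: z = 1.8 + 2.3/2 = 2.95 m.
Stress increase at mid-clay by the 2:1 spreading method:
Δσ = qBL/((B+z)(L+z)) = 95.9×5.7×5.7/((5.7+2.95)(5.7+2.95)) = 41.642 kPa
Final effective stress: σ'_f = 125 + 41.642 = 166.64 kPa.
σ'_f = 166.64 ≤ σ'_p = 239 kPa, so the clay remains overconsolidated and only the recompression index applies:
S_c = C_r·H/(1+e₀)·log₁₀(σ'_f/σ'_0) = 0.055×2.3/1.8×log₁₀(166.64/125)
    = 0.070279 × 0.12487 = 0.008776 m

S_c ≈ 8.78 mm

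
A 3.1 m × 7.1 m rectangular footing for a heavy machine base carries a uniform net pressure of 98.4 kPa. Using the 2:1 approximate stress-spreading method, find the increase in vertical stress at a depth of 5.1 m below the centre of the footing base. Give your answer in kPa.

Δσ_z ≈ 21.6 kPa

By the 2:1 method the load spreads at 1 horizontal : 2 vertical, so at depth z the loaded area has grown by z in each plan dimension:
Δσ = qBL/((B+z)(L+z)) = 98.4×3.1×7.1/((3.1+5.1)(7.1+5.1)) = 21.649 kPa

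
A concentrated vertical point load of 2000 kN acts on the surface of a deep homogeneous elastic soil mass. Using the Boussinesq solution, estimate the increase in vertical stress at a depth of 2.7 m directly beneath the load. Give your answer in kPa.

Δσ_z ≈ 131 kPa

Boussinesq vertical stress below a point load on an elastic half-space:
Δσ_z = 3P/(2πz²) · [1 + (r/z)²]^(−5/2)
r/z = 0/2.7 = 0; [1+(r/z)²]^(−5/2) = 1.
Δσ_z = 3×2000/(2π×2.7²) × 1 = 130.99 × 1 = 131 kPa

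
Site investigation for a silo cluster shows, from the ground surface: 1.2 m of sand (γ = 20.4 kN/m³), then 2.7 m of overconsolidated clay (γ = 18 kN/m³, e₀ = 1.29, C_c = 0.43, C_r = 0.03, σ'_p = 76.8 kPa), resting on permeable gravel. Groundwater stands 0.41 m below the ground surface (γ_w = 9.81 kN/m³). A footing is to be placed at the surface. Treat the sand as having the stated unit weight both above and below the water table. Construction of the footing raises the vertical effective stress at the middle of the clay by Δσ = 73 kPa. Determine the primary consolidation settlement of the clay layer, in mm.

S_c ≈ 75.5 mm

Mid-depth of clay below the ground surface: z = 1.2 + 2.7/2 = 2.55 m.
Total vertical stress at mid-clay: σ_v = 20.4×1.2 + 18×1.35 = 48.78 kPa.
Pore pressure: u = 9.81×(2.55 − 0.41) = 20.993 kPa.
Initial effective stress: σ'_0 = σ_v − u = 48.78 − 20.993 = 27.787 kPa.
Final effective stress: σ'_f = 27.787 + 73 = 100.79 kPa.
σ'_f = 100.79 > σ'_p = 76.8 kPa, so the stress path crosses the preconsolidation pressure — recompression up to σ'_p, then virgin compression beyond:
S_c = H/(1+e₀)·[C_r·log₁₀(σ'_p/σ'_0) + C_c·log₁₀(σ'_f/σ'_p)]
    = 2.7/2.29 × [0.03×log₁₀(76.8/27.787) + 0.43×log₁₀(100.79/76.8)]
    = 1.179 × [0.013246 + 0.050764] = 0.07547 m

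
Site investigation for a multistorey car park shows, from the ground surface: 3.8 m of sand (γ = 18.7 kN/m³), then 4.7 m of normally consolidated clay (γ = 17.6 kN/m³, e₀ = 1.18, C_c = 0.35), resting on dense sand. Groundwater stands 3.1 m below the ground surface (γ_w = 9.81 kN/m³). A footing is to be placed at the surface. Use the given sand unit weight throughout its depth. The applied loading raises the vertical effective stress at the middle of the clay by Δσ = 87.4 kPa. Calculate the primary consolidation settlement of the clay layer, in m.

Mid-depth of clay below the ground surface: z = 3.8 + 4.7/2 = 6.15 m.
Total vertical stress at mid-clay: σ_v = 18.7×3.8 + 17.6×2.35 = 112.42 kPa.
Pore pressure: u = 9.81×(6.15 − 3.1) = 29.921 kPa.
Initial effective stress: σ'_0 = σ_v − u = 112.42 − 29.921 = 82.499 kPa.
Final effective stress: σ'_f = σ'_0 + Δσ = 82.499 + 87.4 = 169.9 kPa.
Normally consolidated clay, so the full stress increment lies on the virgin compression line:
S_c = C_c·H/(1+e₀)·log₁₀(σ'_f/σ'_0) = 0.35×4.7/(1+1.18)×log₁₀(169.9/82.499)
    = 0.75459 × 0.31374 = 0.2367 m

S_c ≈ 0.237 m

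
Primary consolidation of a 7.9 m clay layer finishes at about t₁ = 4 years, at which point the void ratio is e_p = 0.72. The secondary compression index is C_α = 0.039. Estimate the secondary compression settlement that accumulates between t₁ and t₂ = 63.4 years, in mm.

S_s ≈ 215 mm

Secondary compression: S_s = C_α·H/(1+e_p)·log₁₀(t₂/t₁)
S_s = 0.039×7.9/(1+0.72)×log₁₀(63.4/4)
    = 0.1791 × 1.2 = 0.215 m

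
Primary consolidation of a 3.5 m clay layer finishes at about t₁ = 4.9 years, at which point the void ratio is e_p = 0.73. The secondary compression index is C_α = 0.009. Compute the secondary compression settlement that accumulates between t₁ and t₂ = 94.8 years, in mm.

Secondary compression: S_s = C_α·H/(1+e_p)·log₁₀(t₂/t₁)
S_s = 0.009×3.5/(1+0.73)×log₁₀(94.8/4.9)
    = 0.01821 × 1.287 = 0.02343 m

S_s ≈ 23.4 mm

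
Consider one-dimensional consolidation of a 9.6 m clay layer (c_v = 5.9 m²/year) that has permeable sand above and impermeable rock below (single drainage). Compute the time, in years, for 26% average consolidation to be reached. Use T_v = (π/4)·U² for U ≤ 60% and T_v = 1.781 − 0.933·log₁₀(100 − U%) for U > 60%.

t ≈ 0.829 years

Drainage path length: H_d = H = 9.6 m (single drainage).
U ≤ 60%: T_v = (π/4)·U² = (π/4)×0.26² = 0.053093.
t = T_v·H_d²/c_v = 0.053093×9.6²/5.9 = 0.8293 years.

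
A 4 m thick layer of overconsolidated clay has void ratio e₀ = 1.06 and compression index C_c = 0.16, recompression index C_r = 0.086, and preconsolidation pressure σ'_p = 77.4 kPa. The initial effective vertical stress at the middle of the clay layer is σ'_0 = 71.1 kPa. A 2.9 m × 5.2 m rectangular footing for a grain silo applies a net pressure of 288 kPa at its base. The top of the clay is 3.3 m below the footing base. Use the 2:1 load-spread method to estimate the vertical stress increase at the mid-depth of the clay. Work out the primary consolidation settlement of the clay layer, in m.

Mid-depth of clay below the footing base: z = 3.3 + 4/2 = 5.3 m.
Stress increase at mid-clay by the 2:1 spreading method:
Δσ = qBL/((B+z)(L+z)) = 288×2.9×5.2/((2.9+5.3)(5.2+5.3)) = 50.442 kPa
Final effective stress: σ'_f = 71.1 + 50.442 = 121.54 kPa.
σ'_f = 121.54 > σ'_p = 77.4 kPa, so the stress path crosses the preconsolidation pressure — recompression up to σ'_p, then virgin compression beyond:
S_c = H/(1+e₀)·[C_r·log₁₀(σ'_p/σ'_0) + C_c·log₁₀(σ'_f/σ'_p)]
    = 4/2.06 × [0.086×log₁₀(77.4/71.1) + 0.16×log₁₀(121.54/77.4)]
    = 1.9417 × [0.0031709 + 0.031357] = 0.06704 m

S_c ≈ 0.067 m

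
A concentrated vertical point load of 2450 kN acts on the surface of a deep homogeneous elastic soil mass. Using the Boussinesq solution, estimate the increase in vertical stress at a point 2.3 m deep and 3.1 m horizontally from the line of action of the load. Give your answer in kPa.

Boussinesq vertical stress below a point load on an elastic half-space:
Δσ_z = 3P/(2πz²) · [1 + (r/z)²]^(−5/2)
r/z = 3.1/2.3 = 1.3478; [1+(r/z)²]^(−5/2) = 0.075106.
Δσ_z = 3×2450/(2π×2.3²) × 0.075106 = 221.13 × 0.075106 = 16.61 kPa

Δσ_z ≈ 16.6 kPa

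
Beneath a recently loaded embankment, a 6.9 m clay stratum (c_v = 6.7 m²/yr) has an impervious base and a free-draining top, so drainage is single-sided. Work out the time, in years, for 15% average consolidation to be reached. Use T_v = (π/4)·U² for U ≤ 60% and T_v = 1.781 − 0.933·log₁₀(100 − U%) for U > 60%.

Drainage path length: H_d = H = 6.9 m (single drainage).
U ≤ 60%: T_v = (π/4)·U² = (π/4)×0.15² = 0.017671.
t = T_v·H_d²/c_v = 0.017671×6.9²/6.7 = 0.1256 years.

t ≈ 0.126 years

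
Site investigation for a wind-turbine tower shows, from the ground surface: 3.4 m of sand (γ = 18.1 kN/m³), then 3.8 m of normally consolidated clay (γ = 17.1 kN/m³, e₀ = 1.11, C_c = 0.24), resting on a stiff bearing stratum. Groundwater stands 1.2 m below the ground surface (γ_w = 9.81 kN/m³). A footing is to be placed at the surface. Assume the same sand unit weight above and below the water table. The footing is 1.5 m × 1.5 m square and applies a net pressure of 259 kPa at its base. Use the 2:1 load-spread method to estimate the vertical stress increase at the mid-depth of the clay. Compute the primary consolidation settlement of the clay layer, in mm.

S_c ≈ 39.5 mm

Mid-depth of clay below the ground surface: z = 3.4 + 3.8/2 = 5.3 m.
Total vertical stress at mid-clay: σ_v = 18.1×3.4 + 17.1×1.9 = 94.03 kPa.
Pore pressure: u = 9.81×(5.3 − 1.2) = 40.221 kPa.
Initial effective stress: σ'_0 = σ_v − u = 94.03 − 40.221 = 53.809 kPa.
Stress increase at mid-clay by the 2:1 spreading method:
Δσ = qBL/((B+z)(L+z)) = 259×1.5×1.5/((1.5+5.3)(1.5+5.3)) = 12.603 kPa
Final effective stress: σ'_f = σ'_0 + Δσ = 53.809 + 12.603 = 66.412 kPa.
Normally consolidated clay, so the full stress increment lies on the virgin compression line:
S_c = C_c·H/(1+e₀)·log₁₀(σ'_f/σ'_0) = 0.24×3.8/(1+1.11)×log₁₀(66.412/53.809)
    = 0.43223 × 0.091392 = 0.0395 m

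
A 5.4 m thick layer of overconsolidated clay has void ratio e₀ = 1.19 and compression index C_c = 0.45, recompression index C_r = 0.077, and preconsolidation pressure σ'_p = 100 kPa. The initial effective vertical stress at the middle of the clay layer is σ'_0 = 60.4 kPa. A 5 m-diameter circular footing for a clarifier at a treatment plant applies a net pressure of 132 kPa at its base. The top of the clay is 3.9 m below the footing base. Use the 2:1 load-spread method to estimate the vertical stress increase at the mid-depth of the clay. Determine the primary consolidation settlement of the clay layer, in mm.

Mid-depth of clay below the footing base: z = 3.9 + 5.4/2 = 6.6 m.
Stress increase at mid-clay by the 2:1 spreading method:
Δσ ≈ qD²/(D+z)² = 132×5²/(5+6.6)² = 24.524 kPa
Final effective stress: σ'_f = 60.4 + 24.524 = 84.924 kPa.
σ'_f = 84.924 ≤ σ'_p = 100 kPa, so the clay remains overconsolidated and only the recompression index applies:
S_c = C_r·H/(1+e₀)·log₁₀(σ'_f/σ'_0) = 0.077×5.4/2.19×log₁₀(84.924/60.4)
    = 0.18987 × 0.14799 = 0.0281 m

S_c ≈ 28.1 mm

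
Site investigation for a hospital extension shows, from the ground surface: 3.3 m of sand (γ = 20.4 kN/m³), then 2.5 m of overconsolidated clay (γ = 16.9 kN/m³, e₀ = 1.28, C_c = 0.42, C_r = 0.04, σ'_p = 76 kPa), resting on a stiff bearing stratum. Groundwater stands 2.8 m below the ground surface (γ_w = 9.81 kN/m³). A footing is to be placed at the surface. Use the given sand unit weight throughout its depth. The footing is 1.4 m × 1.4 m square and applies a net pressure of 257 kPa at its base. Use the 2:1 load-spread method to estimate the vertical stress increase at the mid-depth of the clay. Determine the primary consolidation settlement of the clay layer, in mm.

S_c ≈ 24.8 mm

Mid-depth of clay below the ground surface: z = 3.3 + 2.5/2 = 4.55 m.
Total vertical stress at mid-clay: σ_v = 20.4×3.3 + 16.9×1.25 = 88.445 kPa.
Pore pressure: u = 9.81×(4.55 − 2.8) = 17.168 kPa.
Initial effective stress: σ'_0 = σ_v − u = 88.445 − 17.168 = 71.277 kPa.
Stress increase at mid-clay by the 2:1 spreading method:
Δσ = qBL/((B+z)(L+z)) = 257×1.4×1.4/((1.4+4.55)(1.4+4.55)) = 14.228 kPa
Final effective stress: σ'_f = 71.277 + 14.228 = 85.505 kPa.
σ'_f = 85.505 > σ'_p = 76 kPa, so the stress path crosses the preconsolidation pressure — recompression up to σ'_p, then virgin compression beyond:
S_c = H/(1+e₀)·[C_r·log₁₀(σ'_p/σ'_0) + C_c·log₁₀(σ'_f/σ'_p)]
    = 2.5/2.28 × [0.04×log₁₀(76/71.277) + 0.42×log₁₀(85.505/76)]
    = 1.0965 × [0.0011146 + 0.021495] = 0.02479 m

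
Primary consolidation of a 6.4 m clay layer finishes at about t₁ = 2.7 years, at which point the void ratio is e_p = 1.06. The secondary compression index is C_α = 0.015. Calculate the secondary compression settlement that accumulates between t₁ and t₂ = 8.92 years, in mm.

S_s ≈ 24.2 mm

Secondary compression: S_s = C_α·H/(1+e_p)·log₁₀(t₂/t₁)
S_s = 0.015×6.4/(1+1.06)×log₁₀(8.92/2.7)
    = 0.0466 × 0.519 = 0.02419 m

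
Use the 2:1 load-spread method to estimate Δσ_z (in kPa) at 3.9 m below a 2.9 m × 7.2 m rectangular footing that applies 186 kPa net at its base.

By the 2:1 method the load spreads at 1 horizontal : 2 vertical, so at depth z the loaded area has grown by z in each plan dimension:
Δσ = qBL/((B+z)(L+z)) = 186×2.9×7.2/((2.9+3.9)(7.2+3.9)) = 51.453 kPa

Δσ_z ≈ 51.5 kPa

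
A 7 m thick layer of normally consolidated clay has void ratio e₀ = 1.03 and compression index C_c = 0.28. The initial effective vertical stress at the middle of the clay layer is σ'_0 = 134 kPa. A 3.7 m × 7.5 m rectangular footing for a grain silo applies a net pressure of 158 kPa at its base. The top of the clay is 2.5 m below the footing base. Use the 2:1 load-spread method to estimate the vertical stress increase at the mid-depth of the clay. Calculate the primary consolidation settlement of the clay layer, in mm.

Mid-depth of clay below the footing base: z = 2.5 + 7/2 = 6 m.
Stress increase at mid-clay by the 2:1 spreading method:
Δσ = qBL/((B+z)(L+z)) = 158×3.7×7.5/((3.7+6)(7.5+6)) = 33.482 kPa
Final effective stress: σ'_f = σ'_0 + Δσ = 134 + 33.482 = 167.48 kPa.
Normally consolidated clay, so the full stress increment lies on the virgin compression line:
S_c = C_c·H/(1+e₀)·log₁₀(σ'_f/σ'_0) = 0.28×7/(1+1.03)×log₁₀(167.48/134)
    = 0.96552 × 0.096858 = 0.09352 m

S_c ≈ 93.5 mm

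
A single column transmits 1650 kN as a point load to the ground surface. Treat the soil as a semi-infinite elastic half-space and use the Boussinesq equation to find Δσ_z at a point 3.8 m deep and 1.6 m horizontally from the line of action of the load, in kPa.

Boussinesq vertical stress below a point load on an elastic half-space:
Δσ_z = 3P/(2πz²) · [1 + (r/z)²]^(−5/2)
r/z = 1.6/3.8 = 0.42105; [1+(r/z)²]^(−5/2) = 0.66496.
Δσ_z = 3×1650/(2π×3.8²) × 0.66496 = 54.558 × 0.66496 = 36.28 kPa

Δσ_z ≈ 36.3 kPa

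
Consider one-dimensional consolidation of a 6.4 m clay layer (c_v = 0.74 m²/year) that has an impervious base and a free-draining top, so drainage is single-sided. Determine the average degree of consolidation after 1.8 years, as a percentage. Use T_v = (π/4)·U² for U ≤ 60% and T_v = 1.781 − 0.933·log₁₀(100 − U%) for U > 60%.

U ≈ 20.3 %

Drainage path length: H_d = H = 6.4 m (single drainage).
T_v = c_v·t/H_d² = 0.74×1.8/6.4² = 0.03252.
T_v = 0.03252 corresponds to the U ≤ 60% branch:
U = √(4T_v/π) = 0.2035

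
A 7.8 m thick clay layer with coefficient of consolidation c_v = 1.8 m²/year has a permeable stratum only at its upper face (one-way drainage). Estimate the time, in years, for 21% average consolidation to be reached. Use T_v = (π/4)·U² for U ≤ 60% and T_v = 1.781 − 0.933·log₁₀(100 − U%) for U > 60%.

t ≈ 1.17 years

Drainage path length: H_d = H = 7.8 m (single drainage).
U ≤ 60%: T_v = (π/4)·U² = (π/4)×0.21² = 0.034636.
t = T_v·H_d²/c_v = 0.034636×7.8²/1.8 = 1.171 years.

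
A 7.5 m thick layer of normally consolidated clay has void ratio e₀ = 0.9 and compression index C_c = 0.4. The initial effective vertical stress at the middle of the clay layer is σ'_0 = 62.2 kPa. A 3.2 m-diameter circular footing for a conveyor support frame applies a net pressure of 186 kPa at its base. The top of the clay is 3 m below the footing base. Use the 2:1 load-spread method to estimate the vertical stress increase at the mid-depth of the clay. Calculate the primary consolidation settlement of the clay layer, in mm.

Mid-depth of clay below the footing base: z = 3 + 7.5/2 = 6.75 m.
Stress increase at mid-clay by the 2:1 spreading method:
Δσ ≈ qD²/(D+z)² = 186×3.2²/(3.2+6.75)² = 19.238 kPa
Final effective stress: σ'_f = σ'_0 + Δσ = 62.2 + 19.238 = 81.438 kPa.
Normally consolidated clay, so the full stress increment lies on the virgin compression line:
S_c = C_c·H/(1+e₀)·log₁₀(σ'_f/σ'_0) = 0.4×7.5/(1+0.9)×log₁₀(81.438/62.2)
    = 1.5789 × 0.11704 = 0.1848 m

S_c ≈ 185 mm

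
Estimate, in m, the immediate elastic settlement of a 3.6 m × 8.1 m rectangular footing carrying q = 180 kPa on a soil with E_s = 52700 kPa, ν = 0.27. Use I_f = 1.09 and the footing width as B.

S_e ≈ 0.0124 m

Immediate (elastic) settlement: S_e = q·B·(1−ν²)/E_s · I_f.
S_e = 180 × 3.6 × (1 − 0.27²) / 52700 × 1.09
    = 180 × 3.6 × 0.9271 / 52700 × 1.09
    = 0.01243 m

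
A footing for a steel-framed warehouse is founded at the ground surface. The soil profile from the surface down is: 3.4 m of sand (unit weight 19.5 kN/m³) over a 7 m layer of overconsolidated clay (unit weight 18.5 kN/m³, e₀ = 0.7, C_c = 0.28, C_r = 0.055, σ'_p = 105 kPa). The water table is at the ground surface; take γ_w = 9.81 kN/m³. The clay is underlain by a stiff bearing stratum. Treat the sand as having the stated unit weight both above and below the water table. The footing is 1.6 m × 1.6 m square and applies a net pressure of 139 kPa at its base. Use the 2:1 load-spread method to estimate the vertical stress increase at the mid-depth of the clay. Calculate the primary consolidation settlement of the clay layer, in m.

Mid-depth of clay below the ground surface: z = 3.4 + 7/2 = 6.9 m.
Total vertical stress at mid-clay: σ_v = 19.5×3.4 + 18.5×3.5 = 131.05 kPa.
Pore pressure: u = 9.81×(6.9 − 0) = 67.689 kPa.
Initial effective stress: σ'_0 = σ_v − u = 131.05 − 67.689 = 63.361 kPa.
Stress increase at mid-clay by the 2:1 spreading method:
Δσ = qBL/((B+z)(L+z)) = 139×1.6×1.6/((1.6+6.9)(1.6+6.9)) = 4.9251 kPa
Final effective stress: σ'_f = 63.361 + 4.9251 = 68.286 kPa.
σ'_f = 68.286 ≤ σ'_p = 105 kPa, so the clay remains overconsolidated and only the recompression index applies:
S_c = C_r·H/(1+e₀)·log₁₀(σ'_f/σ'_0) = 0.055×7/1.7×log₁₀(68.286/63.361)
    = 0.22647 × 0.03251 = 0.007362 m

S_c ≈ 0.00736 m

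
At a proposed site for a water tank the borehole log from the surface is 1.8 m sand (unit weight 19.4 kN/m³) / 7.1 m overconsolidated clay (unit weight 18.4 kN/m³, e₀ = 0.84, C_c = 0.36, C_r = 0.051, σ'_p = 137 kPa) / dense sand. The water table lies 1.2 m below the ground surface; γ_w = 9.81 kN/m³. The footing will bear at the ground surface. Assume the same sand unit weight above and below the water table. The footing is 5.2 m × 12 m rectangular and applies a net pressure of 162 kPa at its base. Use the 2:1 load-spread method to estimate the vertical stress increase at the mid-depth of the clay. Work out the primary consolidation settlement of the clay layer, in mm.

Mid-depth of clay below the ground surface: z = 1.8 + 7.1/2 = 5.35 m.
Total vertical stress at mid-clay: σ_v = 19.4×1.8 + 18.4×3.55 = 100.24 kPa.
Pore pressure: u = 9.81×(5.35 − 1.2) = 40.712 kPa.
Initial effective stress: σ'_0 = σ_v − u = 100.24 − 40.712 = 59.528 kPa.
Stress increase at mid-clay by the 2:1 spreading method:
Δσ = qBL/((B+z)(L+z)) = 162×5.2×12/((5.2+5.35)(12+5.35)) = 55.227 kPa
Final effective stress: σ'_f = 59.528 + 55.227 = 114.75 kPa.
σ'_f = 114.75 ≤ σ'_p = 137 kPa, so the clay remains overconsolidated and only the recompression index applies:
S_c = C_r·H/(1+e₀)·log₁₀(σ'_f/σ'_0) = 0.051×7.1/1.84×log₁₀(114.75/59.528)
    = 0.19679 × 0.28503 = 0.05609 m

S_c ≈ 56.1 mm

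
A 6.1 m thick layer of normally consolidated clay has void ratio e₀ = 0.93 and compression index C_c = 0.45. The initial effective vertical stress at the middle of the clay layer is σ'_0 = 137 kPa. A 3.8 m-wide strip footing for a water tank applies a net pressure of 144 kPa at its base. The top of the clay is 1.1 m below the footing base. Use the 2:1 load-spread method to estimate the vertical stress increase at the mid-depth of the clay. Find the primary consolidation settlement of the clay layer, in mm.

Mid-depth of clay below the footing base: z = 1.1 + 6.1/2 = 4.15 m.
Stress increase at mid-clay by the 2:1 spreading method:
Δσ = qB/(B+z) = 144×3.8/(3.8+4.15) = 68.83 kPa
Final effective stress: σ'_f = σ'_0 + Δσ = 137 + 68.83 = 205.83 kPa.
Normally consolidated clay, so the full stress increment lies on the virgin compression line:
S_c = C_c·H/(1+e₀)·log₁₀(σ'_f/σ'_0) = 0.45×6.1/(1+0.93)×log₁₀(205.83/137)
    = 1.4223 × 0.17679 = 0.2514 m

S_c ≈ 251 mm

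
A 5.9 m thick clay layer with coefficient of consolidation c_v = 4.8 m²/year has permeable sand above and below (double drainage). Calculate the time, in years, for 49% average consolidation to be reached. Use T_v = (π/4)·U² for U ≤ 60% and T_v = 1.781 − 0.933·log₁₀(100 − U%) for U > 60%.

t ≈ 0.342 years

Drainage path length: H_d = H/2 = 2.95 m (double drainage).
U ≤ 60%: T_v = (π/4)·U² = (π/4)×0.49² = 0.18857.
t = T_v·H_d²/c_v = 0.18857×2.95²/4.8 = 0.3419 years.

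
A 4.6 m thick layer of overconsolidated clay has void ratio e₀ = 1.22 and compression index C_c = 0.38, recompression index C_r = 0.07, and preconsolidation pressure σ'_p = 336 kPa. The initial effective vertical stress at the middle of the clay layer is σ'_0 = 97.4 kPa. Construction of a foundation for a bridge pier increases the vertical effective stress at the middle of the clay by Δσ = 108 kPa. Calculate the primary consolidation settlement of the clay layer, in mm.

S_c ≈ 47 mm

Final effective stress: σ'_f = 97.4 + 108 = 205.4 kPa.
σ'_f = 205.4 ≤ σ'_p = 336 kPa, so the clay remains overconsolidated and only the recompression index applies:
S_c = C_r·H/(1+e₀)·log₁₀(σ'_f/σ'_0) = 0.07×4.6/2.22×log₁₀(205.4/97.4)
    = 0.14505 × 0.32404 = 0.047 m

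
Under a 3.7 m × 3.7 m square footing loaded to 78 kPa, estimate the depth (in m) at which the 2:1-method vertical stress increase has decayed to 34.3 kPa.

z ≈ 1.88 m

2:1 spreading — at depth z the loaded area has grown by z in each plan dimension:
qB²/(B+z)² = Δσ_z ⇒ z = B(√(q/Δσ_z) − 1) = 3.7×(√(78/34.3) − 1) = 1.88 m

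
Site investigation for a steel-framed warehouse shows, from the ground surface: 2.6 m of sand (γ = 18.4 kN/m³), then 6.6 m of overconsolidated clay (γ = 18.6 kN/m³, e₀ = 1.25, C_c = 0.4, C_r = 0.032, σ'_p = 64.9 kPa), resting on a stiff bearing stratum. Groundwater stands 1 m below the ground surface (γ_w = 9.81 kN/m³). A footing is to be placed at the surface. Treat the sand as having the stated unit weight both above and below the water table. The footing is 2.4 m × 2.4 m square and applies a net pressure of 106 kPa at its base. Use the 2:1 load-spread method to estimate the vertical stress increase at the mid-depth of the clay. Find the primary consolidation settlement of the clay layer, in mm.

Mid-depth of clay below the ground surface: z = 2.6 + 6.6/2 = 5.9 m.
Total vertical stress at mid-clay: σ_v = 18.4×2.6 + 18.6×3.3 = 109.22 kPa.
Pore pressure: u = 9.81×(5.9 − 1) = 48.069 kPa.
Initial effective stress: σ'_0 = σ_v − u = 109.22 − 48.069 = 61.151 kPa.
Stress increase at mid-clay by the 2:1 spreading method:
Δσ = qBL/((B+z)(L+z)) = 106×2.4×2.4/((2.4+5.9)(2.4+5.9)) = 8.8628 kPa
Final effective stress: σ'_f = 61.151 + 8.8628 = 70.014 kPa.
σ'_f = 70.014 > σ'_p = 64.9 kPa, so the stress path crosses the preconsolidation pressure — recompression up to σ'_p, then virgin compression beyond:
S_c = H/(1+e₀)·[C_r·log₁₀(σ'_p/σ'_0) + C_c·log₁₀(σ'_f/σ'_p)]
    = 6.6/2.25 × [0.032×log₁₀(64.9/61.151) + 0.4×log₁₀(70.014/64.9)]
    = 2.9333 × [0.00082692 + 0.013176] = 0.04107 m

S_c ≈ 41.1 mm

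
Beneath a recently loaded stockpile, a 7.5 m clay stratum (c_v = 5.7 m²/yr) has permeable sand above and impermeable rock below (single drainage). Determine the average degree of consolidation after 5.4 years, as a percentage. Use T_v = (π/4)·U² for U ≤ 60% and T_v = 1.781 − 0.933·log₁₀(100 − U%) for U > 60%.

Drainage path length: H_d = H = 7.5 m (single drainage).
T_v = c_v·t/H_d² = 5.7×5.4/7.5² = 0.5472.
T_v = 0.5472 corresponds to the U > 60% branch:
U = 1 − 10^((1.781 − T_v)/0.933)/100 = 0.7899

U ≈ 79 %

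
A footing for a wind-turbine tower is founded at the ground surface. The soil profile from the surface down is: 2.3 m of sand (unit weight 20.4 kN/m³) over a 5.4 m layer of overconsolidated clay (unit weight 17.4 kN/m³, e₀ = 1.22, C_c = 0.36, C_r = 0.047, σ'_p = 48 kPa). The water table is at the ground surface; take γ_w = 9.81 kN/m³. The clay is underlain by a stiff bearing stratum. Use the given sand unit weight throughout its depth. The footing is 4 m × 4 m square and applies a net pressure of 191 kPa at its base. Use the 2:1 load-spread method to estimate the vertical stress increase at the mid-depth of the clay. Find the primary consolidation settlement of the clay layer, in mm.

Mid-depth of clay below the ground surface: z = 2.3 + 5.4/2 = 5 m.
Total vertical stress at mid-clay: σ_v = 20.4×2.3 + 17.4×2.7 = 93.9 kPa.
Pore pressure: u = 9.81×(5 − 0) = 49.05 kPa.
Initial effective stress: σ'_0 = σ_v − u = 93.9 − 49.05 = 44.85 kPa.
Stress increase at mid-clay by the 2:1 spreading method:
Δσ = qBL/((B+z)(L+z)) = 191×4×4/((4+5)(4+5)) = 37.728 kPa
Final effective stress: σ'_f = 44.85 + 37.728 = 82.578 kPa.
σ'_f = 82.578 > σ'_p = 48 kPa, so the stress path crosses the preconsolidation pressure — recompression up to σ'_p, then virgin compression beyond:
S_c = H/(1+e₀)·[C_r·log₁₀(σ'_p/σ'_0) + C_c·log₁₀(σ'_f/σ'_p)]
    = 5.4/2.22 × [0.047×log₁₀(48/44.85) + 0.36×log₁₀(82.578/48)]
    = 2.4324 × [0.0013855 + 0.084824] = 0.2097 m

S_c ≈ 210 mm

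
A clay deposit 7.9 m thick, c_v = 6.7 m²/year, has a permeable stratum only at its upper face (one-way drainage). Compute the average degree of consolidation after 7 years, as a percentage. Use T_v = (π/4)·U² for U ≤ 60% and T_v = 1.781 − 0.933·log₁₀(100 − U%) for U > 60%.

Drainage path length: H_d = H = 7.9 m (single drainage).
T_v = c_v·t/H_d² = 6.7×7/7.9² = 0.75148.
T_v = 0.75148 corresponds to the U > 60% branch:
U = 1 − 10^((1.781 − T_v)/0.933)/100 = 0.8731

U ≈ 87.3 %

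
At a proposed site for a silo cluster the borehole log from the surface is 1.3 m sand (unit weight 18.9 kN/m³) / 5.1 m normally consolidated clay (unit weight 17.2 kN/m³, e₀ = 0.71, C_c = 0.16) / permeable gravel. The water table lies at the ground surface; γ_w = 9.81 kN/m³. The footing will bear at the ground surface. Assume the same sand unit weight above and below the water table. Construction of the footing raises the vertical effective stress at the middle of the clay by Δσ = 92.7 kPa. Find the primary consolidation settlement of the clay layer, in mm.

Mid-depth of clay below the ground surface: z = 1.3 + 5.1/2 = 3.85 m.
Total vertical stress at mid-clay: σ_v = 18.9×1.3 + 17.2×2.55 = 68.43 kPa.
Pore pressure: u = 9.81×(3.85 − 0) = 37.769 kPa.
Initial effective stress: σ'_0 = σ_v − u = 68.43 − 37.769 = 30.661 kPa.
Final effective stress: σ'_f = σ'_0 + Δσ = 30.661 + 92.7 = 123.36 kPa.
Normally consolidated clay, so the full stress increment lies on the virgin compression line:
S_c = C_c·H/(1+e₀)·log₁₀(σ'_f/σ'_0) = 0.16×5.1/(1+0.71)×log₁₀(123.36/30.661)
    = 0.47719 × 0.60459 = 0.2885 m

S_c ≈ 289 mm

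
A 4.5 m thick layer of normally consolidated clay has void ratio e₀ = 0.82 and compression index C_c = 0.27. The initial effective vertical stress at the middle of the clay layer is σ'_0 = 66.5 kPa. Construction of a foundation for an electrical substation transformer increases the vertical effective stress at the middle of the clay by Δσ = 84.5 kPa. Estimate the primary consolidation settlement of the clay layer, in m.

Final effective stress: σ'_f = σ'_0 + Δσ = 66.5 + 84.5 = 151 kPa.
Normally consolidated clay, so the full stress increment lies on the virgin compression line:
S_c = C_c·H/(1+e₀)·log₁₀(σ'_f/σ'_0) = 0.27×4.5/(1+0.82)×log₁₀(151/66.5)
    = 0.66758 × 0.35616 = 0.2378 m

S_c ≈ 0.238 m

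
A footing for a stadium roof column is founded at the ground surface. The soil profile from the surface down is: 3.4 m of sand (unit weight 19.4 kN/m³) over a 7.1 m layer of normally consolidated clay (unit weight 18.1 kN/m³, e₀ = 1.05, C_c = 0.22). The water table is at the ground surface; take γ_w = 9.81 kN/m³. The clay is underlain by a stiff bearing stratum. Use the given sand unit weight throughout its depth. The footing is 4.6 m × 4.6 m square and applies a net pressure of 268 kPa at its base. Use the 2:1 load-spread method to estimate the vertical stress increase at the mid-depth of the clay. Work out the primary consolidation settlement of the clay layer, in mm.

Mid-depth of clay below the ground surface: z = 3.4 + 7.1/2 = 6.95 m.
Total vertical stress at mid-clay: σ_v = 19.4×3.4 + 18.1×3.55 = 130.21 kPa.
Pore pressure: u = 9.81×(6.95 − 0) = 68.18 kPa.
Initial effective stress: σ'_0 = σ_v − u = 130.21 − 68.18 = 62.03 kPa.
Stress increase at mid-clay by the 2:1 spreading method:
Δσ = qBL/((B+z)(L+z)) = 268×4.6×4.6/((4.6+6.95)(4.6+6.95)) = 42.51 kPa
Final effective stress: σ'_f = σ'_0 + Δσ = 62.03 + 42.51 = 104.54 kPa.
Normally consolidated clay, so the full stress increment lies on the virgin compression line:
S_c = C_c·H/(1+e₀)·log₁₀(σ'_f/σ'_0) = 0.22×7.1/(1+1.05)×log₁₀(104.54/62.03)
    = 0.76195 × 0.22668 = 0.1727 m

S_c ≈ 173 mm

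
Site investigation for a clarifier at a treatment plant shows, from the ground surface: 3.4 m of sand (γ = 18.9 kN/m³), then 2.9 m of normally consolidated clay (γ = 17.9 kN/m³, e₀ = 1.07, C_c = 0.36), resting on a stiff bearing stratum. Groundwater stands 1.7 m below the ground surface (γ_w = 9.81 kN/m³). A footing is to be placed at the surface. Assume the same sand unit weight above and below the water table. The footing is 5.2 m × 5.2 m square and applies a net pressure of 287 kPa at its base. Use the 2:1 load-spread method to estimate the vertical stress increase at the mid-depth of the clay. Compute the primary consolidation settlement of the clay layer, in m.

Mid-depth of clay below the ground surface: z = 3.4 + 2.9/2 = 4.85 m.
Total vertical stress at mid-clay: σ_v = 18.9×3.4 + 17.9×1.45 = 90.215 kPa.
Pore pressure: u = 9.81×(4.85 − 1.7) = 30.902 kPa.
Initial effective stress: σ'_0 = σ_v − u = 90.215 − 30.902 = 59.313 kPa.
Stress increase at mid-clay by the 2:1 spreading method:
Δσ = qBL/((B+z)(L+z)) = 287×5.2×5.2/((5.2+4.85)(5.2+4.85)) = 76.835 kPa
Final effective stress: σ'_f = σ'_0 + Δσ = 59.313 + 76.835 = 136.15 kPa.
Normally consolidated clay, so the full stress increment lies on the virgin compression line:
S_c = C_c·H/(1+e₀)·log₁₀(σ'_f/σ'_0) = 0.36×2.9/(1+1.07)×log₁₀(136.15/59.313)
    = 0.50435 × 0.36087 = 0.182 m

S_c ≈ 0.182 m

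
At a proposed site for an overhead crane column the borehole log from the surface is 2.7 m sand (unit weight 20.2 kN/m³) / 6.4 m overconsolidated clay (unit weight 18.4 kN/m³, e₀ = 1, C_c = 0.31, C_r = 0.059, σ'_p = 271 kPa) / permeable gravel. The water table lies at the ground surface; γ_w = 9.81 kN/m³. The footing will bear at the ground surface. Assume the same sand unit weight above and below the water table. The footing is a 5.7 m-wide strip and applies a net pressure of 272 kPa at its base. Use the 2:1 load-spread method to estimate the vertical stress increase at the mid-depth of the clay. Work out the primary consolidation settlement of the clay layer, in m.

Mid-depth of clay below the ground surface: z = 2.7 + 6.4/2 = 5.9 m.
Total vertical stress at mid-clay: σ_v = 20.2×2.7 + 18.4×3.2 = 113.42 kPa.
Pore pressure: u = 9.81×(5.9 − 0) = 57.879 kPa.
Initial effective stress: σ'_0 = σ_v − u = 113.42 − 57.879 = 55.541 kPa.
Stress increase at mid-clay by the 2:1 spreading method:
Δσ = qB/(B+z) = 272×5.7/(5.7+5.9) = 133.66 kPa
Final effective stress: σ'_f = 55.541 + 133.66 = 189.2 kPa.
σ'_f = 189.2 ≤ σ'_p = 271 kPa, so the clay remains overconsolidated and only the recompression index applies:
S_c = C_r·H/(1+e₀)·log₁₀(σ'_f/σ'_0) = 0.059×6.4/2×log₁₀(189.2/55.541)
    = 0.1888 × 0.53231 = 0.1005 m

S_c ≈ 0.101 m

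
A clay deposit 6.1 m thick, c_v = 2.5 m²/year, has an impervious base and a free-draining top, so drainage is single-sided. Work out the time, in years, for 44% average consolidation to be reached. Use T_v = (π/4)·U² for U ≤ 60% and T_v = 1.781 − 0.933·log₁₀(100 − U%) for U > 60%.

t ≈ 2.26 years

Drainage path length: H_d = H = 6.1 m (single drainage).
U ≤ 60%: T_v = (π/4)·U² = (π/4)×0.44² = 0.15205.
t = T_v·H_d²/c_v = 0.15205×6.1²/2.5 = 2.263 years.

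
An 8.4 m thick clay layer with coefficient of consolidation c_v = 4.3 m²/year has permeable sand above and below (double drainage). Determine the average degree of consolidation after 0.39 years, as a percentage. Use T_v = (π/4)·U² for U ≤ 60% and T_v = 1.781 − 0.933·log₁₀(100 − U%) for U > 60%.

U ≈ 34.8 %

Drainage path length: H_d = H/2 = 4.2 m (double drainage).
T_v = c_v·t/H_d² = 4.3×0.39/4.2² = 0.095068.
T_v = 0.095068 corresponds to the U ≤ 60% branch:
U = √(4T_v/π) = 0.3479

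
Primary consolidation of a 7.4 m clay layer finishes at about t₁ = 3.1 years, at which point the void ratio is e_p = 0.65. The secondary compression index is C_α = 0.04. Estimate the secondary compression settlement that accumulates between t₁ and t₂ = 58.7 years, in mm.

S_s ≈ 229 mm

Secondary compression: S_s = C_α·H/(1+e_p)·log₁₀(t₂/t₁)
S_s = 0.04×7.4/(1+0.65)×log₁₀(58.7/3.1)
    = 0.1794 × 1.277 = 0.2291 m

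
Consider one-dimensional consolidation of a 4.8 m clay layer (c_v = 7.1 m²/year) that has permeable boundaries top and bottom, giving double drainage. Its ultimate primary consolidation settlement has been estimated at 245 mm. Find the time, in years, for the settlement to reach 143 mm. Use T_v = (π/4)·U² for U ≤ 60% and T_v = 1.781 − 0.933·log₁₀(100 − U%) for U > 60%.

t ≈ 0.217 years

Drainage path length: H_d = H/2 = 2.4 m (double drainage).
U = S(t)/S_ult = 143/245 = 0.5837.
U ≤ 60%: T_v = (π/4)·U² = (π/4)×0.58367² = 0.26757.
t = T_v·H_d²/c_v = 0.26757×2.4²/7.1 = 0.2171 years.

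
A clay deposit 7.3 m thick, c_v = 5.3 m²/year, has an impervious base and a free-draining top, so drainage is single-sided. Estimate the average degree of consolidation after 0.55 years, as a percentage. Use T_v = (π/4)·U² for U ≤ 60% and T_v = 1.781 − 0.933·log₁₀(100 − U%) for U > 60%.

U ≈ 26.4 %

Drainage path length: H_d = H = 7.3 m (single drainage).
T_v = c_v·t/H_d² = 5.3×0.55/7.3² = 0.054701.
T_v = 0.054701 corresponds to the U ≤ 60% branch:
U = √(4T_v/π) = 0.2639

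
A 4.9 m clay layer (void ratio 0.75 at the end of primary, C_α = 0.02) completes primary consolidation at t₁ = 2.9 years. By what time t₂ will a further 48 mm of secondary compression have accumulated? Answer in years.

t₂ ≈ 20.9 years

S_s = C_α·H/(1+e_p)·log₁₀(t₂/t₁) ⇒ log₁₀(t₂/t₁) = S_s·(1+e_p)/(C_α·H).
log₁₀(t₂/t₁) = 0.048 × (1+0.75) / (0.02×4.9) = 0.8571
t₂ = t₁ × 10^0.8571 = 2.9 × 7.197 = 20.87 years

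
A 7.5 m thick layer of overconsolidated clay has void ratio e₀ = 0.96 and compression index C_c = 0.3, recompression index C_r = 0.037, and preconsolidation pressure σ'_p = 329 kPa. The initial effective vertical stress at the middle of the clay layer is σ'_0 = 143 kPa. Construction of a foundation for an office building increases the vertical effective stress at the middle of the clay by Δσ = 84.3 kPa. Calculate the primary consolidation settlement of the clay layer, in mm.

Final effective stress: σ'_f = 143 + 84.3 = 227.3 kPa.
σ'_f = 227.3 ≤ σ'_p = 329 kPa, so the clay remains overconsolidated and only the recompression index applies:
S_c = C_r·H/(1+e₀)·log₁₀(σ'_f/σ'_0) = 0.037×7.5/1.96×log₁₀(227.3/143)
    = 0.14158 × 0.20126 = 0.02849 m

S_c ≈ 28.5 mm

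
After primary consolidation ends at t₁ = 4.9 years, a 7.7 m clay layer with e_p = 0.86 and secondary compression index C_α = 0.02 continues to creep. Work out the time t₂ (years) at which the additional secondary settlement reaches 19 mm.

t₂ ≈ 8.31 years

S_s = C_α·H/(1+e_p)·log₁₀(t₂/t₁) ⇒ log₁₀(t₂/t₁) = S_s·(1+e_p)/(C_α·H).
log₁₀(t₂/t₁) = 0.019 × (1+0.86) / (0.02×7.7) = 0.2295
t₂ = t₁ × 10^0.2295 = 4.9 × 1.696 = 8.311 years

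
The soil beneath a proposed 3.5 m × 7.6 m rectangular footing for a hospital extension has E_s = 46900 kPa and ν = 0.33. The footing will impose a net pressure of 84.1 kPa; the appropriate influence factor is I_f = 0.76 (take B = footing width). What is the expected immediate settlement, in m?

Immediate (elastic) settlement: S_e = q·B·(1−ν²)/E_s · I_f.
S_e = 84.1 × 3.5 × (1 − 0.33²) / 46900 × 0.76
    = 84.1 × 3.5 × 0.8911 / 46900 × 0.76
    = 0.00425 m

S_e ≈ 0.00425 m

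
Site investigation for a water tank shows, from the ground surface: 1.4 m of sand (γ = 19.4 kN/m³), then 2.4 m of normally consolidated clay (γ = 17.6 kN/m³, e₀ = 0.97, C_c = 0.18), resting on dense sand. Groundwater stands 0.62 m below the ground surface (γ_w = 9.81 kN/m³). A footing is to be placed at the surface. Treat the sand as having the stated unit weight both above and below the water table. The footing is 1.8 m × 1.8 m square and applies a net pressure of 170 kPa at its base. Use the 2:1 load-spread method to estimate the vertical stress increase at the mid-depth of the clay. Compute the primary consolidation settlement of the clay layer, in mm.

Mid-depth of clay below the ground surface: z = 1.4 + 2.4/2 = 2.6 m.
Total vertical stress at mid-clay: σ_v = 19.4×1.4 + 17.6×1.2 = 48.28 kPa.
Pore pressure: u = 9.81×(2.6 − 0.62) = 19.424 kPa.
Initial effective stress: σ'_0 = σ_v − u = 48.28 − 19.424 = 28.856 kPa.
Stress increase at mid-clay by the 2:1 spreading method:
Δσ = qBL/((B+z)(L+z)) = 170×1.8×1.8/((1.8+2.6)(1.8+2.6)) = 28.45 kPa
Final effective stress: σ'_f = σ'_0 + Δσ = 28.856 + 28.45 = 57.306 kPa.
Normally consolidated clay, so the full stress increment lies on the virgin compression line:
S_c = C_c·H/(1+e₀)·log₁₀(σ'_f/σ'_0) = 0.18×2.4/(1+0.97)×log₁₀(57.306/28.856)
    = 0.21929 × 0.29796 = 0.06534 m

S_c ≈ 65.3 mm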